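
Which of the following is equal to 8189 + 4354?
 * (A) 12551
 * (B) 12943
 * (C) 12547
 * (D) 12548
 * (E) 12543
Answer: E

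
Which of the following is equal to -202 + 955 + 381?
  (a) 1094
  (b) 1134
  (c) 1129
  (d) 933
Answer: b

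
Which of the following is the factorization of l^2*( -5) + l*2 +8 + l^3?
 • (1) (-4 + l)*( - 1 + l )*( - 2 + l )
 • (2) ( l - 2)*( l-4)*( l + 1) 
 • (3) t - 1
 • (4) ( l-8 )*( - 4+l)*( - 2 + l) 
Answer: 2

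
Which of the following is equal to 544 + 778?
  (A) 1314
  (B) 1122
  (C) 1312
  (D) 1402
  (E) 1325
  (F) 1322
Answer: F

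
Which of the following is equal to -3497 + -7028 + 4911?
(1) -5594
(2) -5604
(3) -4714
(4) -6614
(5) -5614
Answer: 5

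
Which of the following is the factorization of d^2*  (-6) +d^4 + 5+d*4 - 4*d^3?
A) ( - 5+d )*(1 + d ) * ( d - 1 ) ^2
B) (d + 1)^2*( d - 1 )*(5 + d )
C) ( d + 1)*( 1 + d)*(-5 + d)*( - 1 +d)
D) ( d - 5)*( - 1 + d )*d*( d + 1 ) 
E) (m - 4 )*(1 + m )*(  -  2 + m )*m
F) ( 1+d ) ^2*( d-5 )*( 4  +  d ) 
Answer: C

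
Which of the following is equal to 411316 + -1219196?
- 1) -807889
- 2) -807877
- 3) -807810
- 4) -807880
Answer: 4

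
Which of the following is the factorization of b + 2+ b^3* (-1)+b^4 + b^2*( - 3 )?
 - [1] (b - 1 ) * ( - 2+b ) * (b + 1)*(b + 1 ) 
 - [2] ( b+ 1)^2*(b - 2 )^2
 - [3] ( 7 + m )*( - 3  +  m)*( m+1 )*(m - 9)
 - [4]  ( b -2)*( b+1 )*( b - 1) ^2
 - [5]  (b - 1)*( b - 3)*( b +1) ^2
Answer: 1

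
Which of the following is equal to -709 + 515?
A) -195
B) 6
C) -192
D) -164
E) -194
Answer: E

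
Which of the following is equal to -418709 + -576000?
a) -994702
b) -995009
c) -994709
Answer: c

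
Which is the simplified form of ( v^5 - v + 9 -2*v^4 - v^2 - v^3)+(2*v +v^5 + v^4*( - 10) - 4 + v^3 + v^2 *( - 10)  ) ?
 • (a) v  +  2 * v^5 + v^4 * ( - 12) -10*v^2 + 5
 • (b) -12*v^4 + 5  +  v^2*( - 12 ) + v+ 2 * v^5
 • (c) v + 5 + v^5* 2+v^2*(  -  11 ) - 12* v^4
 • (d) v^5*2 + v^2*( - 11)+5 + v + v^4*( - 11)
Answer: c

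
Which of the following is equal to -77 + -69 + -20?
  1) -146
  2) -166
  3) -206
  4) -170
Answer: 2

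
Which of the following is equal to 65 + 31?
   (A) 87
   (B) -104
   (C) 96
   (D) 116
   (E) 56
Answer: C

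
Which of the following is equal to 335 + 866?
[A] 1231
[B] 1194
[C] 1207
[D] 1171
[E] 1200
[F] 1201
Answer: F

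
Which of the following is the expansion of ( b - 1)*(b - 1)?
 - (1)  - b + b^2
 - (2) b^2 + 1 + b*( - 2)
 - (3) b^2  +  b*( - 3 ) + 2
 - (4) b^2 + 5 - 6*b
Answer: 2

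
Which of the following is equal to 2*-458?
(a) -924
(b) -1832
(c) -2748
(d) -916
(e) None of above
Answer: d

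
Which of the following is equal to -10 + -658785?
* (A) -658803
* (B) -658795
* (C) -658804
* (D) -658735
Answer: B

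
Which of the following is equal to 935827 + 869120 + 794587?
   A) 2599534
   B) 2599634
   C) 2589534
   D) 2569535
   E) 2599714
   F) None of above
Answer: A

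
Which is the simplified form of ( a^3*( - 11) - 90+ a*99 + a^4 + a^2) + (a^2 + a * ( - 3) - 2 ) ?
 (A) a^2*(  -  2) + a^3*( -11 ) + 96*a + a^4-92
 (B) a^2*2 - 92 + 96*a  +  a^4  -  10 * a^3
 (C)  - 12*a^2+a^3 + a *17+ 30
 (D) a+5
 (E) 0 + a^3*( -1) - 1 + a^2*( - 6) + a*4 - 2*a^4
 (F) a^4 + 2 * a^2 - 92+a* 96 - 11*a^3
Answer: F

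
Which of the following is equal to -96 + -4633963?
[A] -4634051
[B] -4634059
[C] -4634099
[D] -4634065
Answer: B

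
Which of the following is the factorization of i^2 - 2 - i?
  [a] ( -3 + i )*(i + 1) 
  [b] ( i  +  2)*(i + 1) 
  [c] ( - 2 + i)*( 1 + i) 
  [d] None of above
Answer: c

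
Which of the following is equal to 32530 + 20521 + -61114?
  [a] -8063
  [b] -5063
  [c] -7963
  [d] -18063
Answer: a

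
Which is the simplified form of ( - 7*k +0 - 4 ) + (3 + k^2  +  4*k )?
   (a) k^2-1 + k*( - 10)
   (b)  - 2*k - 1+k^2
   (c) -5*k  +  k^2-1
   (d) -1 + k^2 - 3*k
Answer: d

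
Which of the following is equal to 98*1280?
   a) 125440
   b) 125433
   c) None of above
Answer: a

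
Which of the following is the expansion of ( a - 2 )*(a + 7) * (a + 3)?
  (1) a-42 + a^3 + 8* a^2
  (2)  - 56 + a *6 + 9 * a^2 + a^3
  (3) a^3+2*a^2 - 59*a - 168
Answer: 1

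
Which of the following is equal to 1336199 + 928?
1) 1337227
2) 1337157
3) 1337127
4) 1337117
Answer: 3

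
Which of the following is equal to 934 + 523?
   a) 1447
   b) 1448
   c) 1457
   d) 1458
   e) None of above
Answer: c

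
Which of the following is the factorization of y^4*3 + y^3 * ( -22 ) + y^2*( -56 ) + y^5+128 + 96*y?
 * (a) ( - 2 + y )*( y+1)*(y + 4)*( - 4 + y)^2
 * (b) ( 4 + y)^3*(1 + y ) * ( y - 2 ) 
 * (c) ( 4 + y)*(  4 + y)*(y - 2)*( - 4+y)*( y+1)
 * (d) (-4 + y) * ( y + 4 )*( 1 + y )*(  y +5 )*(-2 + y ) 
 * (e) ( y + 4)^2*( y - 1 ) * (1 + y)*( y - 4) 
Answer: c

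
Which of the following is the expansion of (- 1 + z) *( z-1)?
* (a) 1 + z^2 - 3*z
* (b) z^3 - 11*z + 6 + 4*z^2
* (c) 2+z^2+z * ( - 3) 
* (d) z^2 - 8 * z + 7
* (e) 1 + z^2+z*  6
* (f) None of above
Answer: f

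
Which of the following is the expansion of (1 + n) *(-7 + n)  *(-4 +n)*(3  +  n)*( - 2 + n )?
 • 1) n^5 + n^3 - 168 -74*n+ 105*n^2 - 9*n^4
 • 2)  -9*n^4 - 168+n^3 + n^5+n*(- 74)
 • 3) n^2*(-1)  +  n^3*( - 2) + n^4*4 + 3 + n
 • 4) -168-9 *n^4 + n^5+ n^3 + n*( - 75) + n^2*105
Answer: 1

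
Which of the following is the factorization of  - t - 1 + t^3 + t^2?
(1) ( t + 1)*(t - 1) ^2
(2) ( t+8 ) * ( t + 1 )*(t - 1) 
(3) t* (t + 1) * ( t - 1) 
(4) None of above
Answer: 4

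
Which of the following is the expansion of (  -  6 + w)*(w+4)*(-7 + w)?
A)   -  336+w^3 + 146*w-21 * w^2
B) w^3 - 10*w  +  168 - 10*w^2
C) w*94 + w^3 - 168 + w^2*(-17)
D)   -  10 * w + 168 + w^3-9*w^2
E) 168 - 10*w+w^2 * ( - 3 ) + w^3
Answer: D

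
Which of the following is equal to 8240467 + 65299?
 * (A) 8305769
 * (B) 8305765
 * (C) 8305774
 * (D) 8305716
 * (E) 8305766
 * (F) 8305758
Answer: E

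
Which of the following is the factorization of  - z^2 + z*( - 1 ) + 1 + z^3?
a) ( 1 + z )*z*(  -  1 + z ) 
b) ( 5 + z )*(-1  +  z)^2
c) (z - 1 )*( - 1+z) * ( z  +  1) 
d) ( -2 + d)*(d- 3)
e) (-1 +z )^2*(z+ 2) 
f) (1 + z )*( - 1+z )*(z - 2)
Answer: c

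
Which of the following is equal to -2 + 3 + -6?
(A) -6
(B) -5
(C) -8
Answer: B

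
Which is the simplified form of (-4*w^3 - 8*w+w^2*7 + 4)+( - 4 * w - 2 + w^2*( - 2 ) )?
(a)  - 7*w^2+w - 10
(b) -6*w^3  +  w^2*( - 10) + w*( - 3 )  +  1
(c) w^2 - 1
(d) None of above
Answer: d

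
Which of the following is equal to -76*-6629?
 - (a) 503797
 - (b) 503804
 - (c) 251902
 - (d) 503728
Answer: b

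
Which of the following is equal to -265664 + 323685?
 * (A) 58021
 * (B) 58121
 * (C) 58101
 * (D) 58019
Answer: A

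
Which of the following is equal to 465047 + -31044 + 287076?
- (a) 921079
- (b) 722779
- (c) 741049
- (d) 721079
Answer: d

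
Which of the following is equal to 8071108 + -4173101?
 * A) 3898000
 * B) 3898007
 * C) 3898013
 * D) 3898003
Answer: B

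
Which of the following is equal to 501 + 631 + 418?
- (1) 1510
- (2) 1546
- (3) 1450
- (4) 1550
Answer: 4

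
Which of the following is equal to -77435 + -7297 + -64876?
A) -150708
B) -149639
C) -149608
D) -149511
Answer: C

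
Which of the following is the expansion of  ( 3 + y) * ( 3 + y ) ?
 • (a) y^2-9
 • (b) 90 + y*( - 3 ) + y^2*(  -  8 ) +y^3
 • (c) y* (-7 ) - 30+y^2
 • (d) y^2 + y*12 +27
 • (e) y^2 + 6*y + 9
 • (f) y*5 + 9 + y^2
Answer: e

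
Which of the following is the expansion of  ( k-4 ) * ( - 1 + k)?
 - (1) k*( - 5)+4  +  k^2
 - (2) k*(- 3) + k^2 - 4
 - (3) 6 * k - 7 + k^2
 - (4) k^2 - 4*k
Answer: 1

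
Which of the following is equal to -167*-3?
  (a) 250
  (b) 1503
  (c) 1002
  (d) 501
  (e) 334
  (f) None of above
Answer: d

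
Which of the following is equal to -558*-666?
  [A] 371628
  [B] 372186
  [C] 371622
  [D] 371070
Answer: A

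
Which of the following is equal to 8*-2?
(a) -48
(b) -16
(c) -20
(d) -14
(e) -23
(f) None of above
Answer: b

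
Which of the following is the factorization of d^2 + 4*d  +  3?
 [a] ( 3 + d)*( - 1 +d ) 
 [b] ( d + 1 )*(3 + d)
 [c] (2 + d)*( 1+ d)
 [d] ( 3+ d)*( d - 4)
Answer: b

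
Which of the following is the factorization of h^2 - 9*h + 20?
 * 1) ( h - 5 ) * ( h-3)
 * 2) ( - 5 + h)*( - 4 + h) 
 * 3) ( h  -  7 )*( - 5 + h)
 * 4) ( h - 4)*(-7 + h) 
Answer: 2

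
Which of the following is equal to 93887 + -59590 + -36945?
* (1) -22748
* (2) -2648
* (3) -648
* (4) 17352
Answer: 2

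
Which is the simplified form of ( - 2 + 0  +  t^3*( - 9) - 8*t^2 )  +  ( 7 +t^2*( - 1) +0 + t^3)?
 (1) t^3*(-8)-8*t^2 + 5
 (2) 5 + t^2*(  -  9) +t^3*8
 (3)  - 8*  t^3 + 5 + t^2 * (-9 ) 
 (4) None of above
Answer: 3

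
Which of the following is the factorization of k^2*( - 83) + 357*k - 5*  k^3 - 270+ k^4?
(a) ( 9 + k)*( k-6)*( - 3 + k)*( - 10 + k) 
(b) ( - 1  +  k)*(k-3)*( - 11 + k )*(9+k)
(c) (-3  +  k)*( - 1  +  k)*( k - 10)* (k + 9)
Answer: c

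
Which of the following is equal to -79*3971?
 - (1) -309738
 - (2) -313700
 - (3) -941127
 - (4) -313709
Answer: 4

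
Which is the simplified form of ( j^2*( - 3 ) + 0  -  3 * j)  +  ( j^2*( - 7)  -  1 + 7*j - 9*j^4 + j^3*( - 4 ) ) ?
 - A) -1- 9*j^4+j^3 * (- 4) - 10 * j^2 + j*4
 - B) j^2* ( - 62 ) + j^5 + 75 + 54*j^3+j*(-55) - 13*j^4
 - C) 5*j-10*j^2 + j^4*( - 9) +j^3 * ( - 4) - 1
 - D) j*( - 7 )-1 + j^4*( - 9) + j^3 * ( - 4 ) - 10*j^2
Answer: A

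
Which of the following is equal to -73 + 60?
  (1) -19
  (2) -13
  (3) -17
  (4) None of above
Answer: 2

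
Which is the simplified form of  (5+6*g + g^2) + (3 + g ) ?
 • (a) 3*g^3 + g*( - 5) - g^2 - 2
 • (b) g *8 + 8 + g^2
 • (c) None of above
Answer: c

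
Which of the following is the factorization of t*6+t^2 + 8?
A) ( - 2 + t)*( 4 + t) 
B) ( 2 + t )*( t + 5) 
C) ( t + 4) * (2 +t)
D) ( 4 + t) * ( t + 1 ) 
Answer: C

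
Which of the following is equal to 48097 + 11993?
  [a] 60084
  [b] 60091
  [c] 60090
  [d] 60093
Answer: c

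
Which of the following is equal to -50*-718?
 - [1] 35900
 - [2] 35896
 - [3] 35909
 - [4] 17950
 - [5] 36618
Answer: 1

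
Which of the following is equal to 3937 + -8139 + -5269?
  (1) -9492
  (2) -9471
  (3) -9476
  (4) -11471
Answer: 2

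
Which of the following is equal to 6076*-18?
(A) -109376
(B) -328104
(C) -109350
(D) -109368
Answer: D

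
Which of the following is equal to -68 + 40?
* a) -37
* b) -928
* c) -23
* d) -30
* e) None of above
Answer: e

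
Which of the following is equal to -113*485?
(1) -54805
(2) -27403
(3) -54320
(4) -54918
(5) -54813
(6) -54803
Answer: 1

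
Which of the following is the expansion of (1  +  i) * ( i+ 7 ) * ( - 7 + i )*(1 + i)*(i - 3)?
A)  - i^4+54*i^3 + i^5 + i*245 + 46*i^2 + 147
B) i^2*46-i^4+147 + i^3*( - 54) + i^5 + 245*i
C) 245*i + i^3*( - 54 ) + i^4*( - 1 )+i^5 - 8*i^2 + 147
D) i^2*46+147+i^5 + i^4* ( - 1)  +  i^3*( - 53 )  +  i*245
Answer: B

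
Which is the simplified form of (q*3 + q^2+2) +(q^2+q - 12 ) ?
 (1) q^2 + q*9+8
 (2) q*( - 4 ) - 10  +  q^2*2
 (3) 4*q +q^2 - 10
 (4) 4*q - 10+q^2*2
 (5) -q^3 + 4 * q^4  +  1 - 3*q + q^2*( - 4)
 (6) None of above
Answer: 4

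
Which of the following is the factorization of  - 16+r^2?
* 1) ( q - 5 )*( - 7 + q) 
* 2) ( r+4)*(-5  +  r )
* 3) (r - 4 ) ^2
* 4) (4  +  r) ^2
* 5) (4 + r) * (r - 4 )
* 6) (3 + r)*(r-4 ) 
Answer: 5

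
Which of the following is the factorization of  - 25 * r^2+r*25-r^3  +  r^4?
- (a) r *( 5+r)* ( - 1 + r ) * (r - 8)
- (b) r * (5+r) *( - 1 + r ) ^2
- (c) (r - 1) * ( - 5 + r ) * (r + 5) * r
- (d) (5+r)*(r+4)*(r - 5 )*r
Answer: c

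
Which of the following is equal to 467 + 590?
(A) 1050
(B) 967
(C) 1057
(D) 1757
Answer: C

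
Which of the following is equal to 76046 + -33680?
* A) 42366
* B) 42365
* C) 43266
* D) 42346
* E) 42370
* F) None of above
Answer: A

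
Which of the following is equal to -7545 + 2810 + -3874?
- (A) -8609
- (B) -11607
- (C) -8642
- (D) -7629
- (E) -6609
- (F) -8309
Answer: A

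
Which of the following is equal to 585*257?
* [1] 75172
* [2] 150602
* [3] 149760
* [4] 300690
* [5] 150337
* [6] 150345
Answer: 6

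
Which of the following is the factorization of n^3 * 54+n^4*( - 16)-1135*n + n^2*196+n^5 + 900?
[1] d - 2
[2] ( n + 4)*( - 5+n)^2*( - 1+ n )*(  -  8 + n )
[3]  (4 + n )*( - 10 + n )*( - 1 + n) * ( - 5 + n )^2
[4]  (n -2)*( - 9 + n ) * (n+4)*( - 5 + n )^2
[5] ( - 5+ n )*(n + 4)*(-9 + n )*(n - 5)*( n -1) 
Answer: 5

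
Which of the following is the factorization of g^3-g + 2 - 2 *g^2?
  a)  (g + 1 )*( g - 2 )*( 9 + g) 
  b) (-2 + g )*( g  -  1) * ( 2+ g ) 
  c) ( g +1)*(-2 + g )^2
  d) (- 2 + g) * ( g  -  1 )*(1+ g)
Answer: d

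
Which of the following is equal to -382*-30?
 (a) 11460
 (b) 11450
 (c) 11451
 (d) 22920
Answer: a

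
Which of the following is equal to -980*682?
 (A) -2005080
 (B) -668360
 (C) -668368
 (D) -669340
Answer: B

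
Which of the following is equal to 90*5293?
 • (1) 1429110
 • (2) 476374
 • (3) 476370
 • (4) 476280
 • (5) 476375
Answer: 3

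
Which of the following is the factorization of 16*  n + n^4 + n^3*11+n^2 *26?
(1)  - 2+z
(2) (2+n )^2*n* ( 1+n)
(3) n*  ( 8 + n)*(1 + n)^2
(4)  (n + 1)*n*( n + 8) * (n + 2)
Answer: 4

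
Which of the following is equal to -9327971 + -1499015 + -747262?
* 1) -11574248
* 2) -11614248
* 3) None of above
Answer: 1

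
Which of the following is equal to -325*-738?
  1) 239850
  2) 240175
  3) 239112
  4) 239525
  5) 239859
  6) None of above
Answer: 1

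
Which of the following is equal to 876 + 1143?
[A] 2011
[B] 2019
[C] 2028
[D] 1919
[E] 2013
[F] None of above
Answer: B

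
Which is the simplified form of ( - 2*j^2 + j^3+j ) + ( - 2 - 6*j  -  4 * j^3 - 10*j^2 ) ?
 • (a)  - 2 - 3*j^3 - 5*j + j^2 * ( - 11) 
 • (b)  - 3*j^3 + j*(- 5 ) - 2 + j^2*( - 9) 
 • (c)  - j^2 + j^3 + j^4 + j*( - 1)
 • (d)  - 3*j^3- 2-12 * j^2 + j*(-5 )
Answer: d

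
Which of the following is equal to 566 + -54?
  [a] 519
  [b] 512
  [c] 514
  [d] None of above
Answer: b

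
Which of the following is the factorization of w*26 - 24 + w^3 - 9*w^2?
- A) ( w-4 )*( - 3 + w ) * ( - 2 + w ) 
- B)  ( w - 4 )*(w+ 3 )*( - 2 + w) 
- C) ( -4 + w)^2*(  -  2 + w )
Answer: A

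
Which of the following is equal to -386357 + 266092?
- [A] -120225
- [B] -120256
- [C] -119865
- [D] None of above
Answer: D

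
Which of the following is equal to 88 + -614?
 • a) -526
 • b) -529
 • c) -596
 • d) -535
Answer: a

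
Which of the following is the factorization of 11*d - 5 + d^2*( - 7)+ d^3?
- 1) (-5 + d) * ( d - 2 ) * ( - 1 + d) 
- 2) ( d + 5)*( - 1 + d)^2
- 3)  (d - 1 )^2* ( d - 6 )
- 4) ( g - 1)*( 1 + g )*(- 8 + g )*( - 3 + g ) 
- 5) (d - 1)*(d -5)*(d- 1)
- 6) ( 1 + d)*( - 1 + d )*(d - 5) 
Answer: 5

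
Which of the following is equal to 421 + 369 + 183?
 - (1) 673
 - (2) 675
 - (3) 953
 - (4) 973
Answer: 4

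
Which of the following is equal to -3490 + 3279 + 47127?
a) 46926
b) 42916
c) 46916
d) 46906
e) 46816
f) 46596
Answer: c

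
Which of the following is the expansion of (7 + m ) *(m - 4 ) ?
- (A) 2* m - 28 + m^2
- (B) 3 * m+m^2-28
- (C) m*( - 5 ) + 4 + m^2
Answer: B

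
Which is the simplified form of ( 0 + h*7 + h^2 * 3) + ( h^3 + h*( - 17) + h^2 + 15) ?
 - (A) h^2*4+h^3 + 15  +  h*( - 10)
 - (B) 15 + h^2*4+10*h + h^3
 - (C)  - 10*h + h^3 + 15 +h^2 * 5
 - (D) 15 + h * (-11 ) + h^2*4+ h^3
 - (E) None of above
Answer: A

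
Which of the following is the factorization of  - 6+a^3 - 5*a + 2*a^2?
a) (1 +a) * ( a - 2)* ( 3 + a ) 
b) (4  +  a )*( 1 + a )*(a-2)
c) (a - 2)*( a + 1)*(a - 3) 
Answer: a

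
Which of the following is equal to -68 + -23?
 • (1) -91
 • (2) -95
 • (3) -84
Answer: 1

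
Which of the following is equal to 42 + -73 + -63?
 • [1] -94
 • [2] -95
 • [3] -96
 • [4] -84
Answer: 1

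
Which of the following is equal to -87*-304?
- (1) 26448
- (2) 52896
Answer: 1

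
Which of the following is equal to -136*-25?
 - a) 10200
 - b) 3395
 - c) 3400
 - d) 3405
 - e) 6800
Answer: c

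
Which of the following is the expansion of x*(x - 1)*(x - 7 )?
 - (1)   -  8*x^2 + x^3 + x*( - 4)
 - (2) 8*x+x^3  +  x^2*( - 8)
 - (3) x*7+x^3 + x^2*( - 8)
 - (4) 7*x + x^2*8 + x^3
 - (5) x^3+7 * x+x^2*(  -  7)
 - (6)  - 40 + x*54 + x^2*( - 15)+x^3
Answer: 3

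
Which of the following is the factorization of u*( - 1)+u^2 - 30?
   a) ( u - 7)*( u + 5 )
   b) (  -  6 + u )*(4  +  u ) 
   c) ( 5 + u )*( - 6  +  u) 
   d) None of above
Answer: c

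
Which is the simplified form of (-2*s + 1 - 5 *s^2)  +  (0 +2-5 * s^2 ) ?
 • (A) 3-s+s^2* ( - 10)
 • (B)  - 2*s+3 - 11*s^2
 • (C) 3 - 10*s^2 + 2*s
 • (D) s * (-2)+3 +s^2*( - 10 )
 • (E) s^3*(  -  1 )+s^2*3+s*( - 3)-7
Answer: D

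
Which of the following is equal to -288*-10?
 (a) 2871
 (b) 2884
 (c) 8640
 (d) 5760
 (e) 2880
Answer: e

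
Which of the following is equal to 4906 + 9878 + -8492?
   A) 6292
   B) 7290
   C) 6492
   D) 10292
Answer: A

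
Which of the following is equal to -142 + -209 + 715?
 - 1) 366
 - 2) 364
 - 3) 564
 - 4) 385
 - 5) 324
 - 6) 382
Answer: 2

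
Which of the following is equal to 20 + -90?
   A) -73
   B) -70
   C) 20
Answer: B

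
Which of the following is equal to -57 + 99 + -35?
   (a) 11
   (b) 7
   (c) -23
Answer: b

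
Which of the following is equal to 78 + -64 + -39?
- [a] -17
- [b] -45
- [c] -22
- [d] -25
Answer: d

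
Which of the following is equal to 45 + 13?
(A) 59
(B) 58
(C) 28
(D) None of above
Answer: B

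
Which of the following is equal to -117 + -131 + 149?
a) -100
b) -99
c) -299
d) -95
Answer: b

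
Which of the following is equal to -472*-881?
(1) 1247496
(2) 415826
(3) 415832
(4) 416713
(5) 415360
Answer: 3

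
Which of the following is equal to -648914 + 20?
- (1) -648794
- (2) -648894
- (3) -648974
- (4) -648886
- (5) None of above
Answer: 2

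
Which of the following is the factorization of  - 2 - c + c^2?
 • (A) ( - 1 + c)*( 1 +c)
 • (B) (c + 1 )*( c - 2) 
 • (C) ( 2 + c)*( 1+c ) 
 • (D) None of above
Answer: B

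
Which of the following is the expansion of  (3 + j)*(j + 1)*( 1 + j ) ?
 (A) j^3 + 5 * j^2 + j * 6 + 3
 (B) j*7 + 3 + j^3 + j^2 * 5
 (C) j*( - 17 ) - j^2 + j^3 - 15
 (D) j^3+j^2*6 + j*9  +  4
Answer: B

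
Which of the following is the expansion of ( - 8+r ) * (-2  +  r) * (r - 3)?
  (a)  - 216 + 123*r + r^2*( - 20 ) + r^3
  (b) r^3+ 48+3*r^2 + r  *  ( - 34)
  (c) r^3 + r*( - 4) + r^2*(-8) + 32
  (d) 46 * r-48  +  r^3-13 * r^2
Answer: d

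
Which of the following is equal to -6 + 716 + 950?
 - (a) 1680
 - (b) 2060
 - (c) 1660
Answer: c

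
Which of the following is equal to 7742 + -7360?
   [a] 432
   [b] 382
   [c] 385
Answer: b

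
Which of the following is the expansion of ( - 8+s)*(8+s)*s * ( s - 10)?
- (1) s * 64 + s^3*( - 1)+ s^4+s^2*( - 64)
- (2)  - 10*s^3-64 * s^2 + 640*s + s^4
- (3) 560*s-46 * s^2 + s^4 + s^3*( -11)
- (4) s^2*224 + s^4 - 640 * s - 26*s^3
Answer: 2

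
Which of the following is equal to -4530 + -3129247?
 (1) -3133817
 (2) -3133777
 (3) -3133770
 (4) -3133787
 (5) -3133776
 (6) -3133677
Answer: 2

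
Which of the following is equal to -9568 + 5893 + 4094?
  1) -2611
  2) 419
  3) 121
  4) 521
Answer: 2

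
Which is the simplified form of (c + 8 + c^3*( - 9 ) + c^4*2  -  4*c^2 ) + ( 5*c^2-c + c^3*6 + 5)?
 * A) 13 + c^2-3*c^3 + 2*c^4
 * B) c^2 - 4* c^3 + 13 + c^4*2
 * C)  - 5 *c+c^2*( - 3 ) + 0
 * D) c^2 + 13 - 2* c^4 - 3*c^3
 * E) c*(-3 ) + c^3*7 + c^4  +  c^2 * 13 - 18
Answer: A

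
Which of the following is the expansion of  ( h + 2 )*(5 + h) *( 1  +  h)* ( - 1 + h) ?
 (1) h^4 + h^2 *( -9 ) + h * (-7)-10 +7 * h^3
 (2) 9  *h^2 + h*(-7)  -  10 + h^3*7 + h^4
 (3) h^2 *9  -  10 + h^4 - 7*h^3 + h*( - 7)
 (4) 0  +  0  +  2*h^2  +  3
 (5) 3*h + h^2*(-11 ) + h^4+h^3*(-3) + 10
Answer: 2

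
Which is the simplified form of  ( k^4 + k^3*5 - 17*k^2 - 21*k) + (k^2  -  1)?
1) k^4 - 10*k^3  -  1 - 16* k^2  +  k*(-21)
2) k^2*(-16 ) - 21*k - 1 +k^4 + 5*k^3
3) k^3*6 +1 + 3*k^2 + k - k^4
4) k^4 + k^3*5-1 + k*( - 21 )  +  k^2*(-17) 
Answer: 2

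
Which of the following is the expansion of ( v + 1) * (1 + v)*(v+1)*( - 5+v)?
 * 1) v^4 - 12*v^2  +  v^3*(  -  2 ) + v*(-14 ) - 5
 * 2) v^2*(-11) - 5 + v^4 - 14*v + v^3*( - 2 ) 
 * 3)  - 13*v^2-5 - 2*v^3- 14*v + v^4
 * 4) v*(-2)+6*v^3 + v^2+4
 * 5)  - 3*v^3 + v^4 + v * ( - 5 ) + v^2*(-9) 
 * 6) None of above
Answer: 1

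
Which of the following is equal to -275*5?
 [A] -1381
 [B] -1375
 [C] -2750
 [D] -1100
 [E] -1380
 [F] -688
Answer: B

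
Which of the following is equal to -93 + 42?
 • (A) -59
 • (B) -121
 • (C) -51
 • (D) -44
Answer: C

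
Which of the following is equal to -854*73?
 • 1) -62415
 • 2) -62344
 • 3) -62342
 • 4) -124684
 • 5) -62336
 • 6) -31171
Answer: 3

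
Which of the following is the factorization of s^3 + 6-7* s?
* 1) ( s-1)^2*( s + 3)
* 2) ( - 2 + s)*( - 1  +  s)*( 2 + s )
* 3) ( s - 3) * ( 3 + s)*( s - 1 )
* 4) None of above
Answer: 4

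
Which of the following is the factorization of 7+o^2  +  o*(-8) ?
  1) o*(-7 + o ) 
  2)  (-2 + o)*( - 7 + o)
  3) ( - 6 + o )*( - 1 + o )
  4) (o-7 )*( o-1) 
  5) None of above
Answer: 4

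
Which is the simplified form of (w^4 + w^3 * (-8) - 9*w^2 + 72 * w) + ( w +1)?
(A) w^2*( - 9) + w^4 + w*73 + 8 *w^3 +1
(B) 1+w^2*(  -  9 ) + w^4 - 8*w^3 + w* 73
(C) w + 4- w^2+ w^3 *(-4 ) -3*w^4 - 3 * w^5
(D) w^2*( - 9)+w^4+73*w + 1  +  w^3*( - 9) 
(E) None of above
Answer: B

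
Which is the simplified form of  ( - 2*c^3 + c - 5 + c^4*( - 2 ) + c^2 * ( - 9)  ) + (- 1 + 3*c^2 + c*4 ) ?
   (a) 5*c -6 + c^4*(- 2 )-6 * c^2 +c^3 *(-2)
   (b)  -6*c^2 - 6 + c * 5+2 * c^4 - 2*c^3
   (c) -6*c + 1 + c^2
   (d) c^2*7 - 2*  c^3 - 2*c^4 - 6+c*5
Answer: a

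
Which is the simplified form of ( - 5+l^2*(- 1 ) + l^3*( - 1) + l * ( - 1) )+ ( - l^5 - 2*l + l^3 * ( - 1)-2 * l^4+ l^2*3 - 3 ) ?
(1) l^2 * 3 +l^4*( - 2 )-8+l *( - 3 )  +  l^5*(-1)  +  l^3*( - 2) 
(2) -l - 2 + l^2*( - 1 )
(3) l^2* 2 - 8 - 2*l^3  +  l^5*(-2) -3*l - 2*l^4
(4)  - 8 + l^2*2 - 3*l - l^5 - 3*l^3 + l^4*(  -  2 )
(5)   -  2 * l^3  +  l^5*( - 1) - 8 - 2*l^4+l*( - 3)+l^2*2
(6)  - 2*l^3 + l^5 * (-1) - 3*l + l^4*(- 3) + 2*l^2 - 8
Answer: 5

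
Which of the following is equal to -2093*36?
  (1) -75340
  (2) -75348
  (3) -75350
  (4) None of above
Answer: 2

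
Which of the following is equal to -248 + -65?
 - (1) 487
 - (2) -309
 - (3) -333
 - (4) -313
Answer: 4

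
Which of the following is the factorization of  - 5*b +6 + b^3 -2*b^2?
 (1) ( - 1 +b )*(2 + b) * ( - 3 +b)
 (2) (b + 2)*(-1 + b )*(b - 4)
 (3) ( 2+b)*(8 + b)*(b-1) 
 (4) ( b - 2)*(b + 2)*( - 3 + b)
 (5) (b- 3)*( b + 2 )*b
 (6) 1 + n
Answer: 1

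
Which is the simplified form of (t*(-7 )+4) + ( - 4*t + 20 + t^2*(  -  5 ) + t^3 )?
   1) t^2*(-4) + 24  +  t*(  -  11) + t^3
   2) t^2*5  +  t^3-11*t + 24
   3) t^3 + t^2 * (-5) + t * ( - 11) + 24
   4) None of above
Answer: 3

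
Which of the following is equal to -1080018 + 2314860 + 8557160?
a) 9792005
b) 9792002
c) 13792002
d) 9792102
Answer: b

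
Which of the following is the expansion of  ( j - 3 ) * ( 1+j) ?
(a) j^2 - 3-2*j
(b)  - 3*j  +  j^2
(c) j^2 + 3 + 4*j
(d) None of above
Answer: a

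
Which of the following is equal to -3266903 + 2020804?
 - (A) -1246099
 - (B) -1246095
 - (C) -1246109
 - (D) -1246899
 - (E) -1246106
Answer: A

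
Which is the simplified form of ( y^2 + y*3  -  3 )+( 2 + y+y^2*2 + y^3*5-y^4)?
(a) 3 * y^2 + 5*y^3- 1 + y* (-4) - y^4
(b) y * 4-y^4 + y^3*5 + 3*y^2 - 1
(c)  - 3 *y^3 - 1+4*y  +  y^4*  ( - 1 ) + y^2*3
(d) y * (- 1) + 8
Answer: b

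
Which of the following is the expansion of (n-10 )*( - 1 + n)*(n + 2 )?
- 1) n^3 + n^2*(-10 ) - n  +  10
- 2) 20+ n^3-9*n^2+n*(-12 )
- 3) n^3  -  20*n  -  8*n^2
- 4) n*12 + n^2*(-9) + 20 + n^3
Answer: 2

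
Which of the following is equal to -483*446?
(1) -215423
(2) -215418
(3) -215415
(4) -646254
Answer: 2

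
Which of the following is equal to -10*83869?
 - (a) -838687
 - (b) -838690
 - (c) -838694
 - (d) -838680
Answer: b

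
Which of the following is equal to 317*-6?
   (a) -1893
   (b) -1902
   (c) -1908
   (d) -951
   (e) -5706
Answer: b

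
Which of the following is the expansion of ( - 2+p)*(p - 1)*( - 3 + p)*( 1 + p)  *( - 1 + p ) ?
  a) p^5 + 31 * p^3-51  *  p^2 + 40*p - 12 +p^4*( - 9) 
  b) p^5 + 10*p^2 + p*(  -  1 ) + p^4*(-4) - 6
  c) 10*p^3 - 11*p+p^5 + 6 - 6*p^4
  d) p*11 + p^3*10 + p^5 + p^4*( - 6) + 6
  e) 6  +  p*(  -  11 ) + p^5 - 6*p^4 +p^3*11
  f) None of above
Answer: c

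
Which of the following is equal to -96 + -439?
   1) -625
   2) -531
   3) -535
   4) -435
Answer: 3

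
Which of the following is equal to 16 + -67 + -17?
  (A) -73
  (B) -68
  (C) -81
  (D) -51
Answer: B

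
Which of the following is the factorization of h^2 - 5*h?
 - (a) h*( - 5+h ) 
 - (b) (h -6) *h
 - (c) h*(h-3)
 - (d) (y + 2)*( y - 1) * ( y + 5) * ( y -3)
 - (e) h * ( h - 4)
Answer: a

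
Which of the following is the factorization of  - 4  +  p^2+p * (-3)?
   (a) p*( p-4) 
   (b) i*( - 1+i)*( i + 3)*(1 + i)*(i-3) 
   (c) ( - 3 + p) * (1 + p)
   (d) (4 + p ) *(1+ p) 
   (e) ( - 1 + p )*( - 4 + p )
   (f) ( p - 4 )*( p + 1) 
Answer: f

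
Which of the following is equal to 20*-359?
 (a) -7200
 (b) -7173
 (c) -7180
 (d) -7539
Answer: c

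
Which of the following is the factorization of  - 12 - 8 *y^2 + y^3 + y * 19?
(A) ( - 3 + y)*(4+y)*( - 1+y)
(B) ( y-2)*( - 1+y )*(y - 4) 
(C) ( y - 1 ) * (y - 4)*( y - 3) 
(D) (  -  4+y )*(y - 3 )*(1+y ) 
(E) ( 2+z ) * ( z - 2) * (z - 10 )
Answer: C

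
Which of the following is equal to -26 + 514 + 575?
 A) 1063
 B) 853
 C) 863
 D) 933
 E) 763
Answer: A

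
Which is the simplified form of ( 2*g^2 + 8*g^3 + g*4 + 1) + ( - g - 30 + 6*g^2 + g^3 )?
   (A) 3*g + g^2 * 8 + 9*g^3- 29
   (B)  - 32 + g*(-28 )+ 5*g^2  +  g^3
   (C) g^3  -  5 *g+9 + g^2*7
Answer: A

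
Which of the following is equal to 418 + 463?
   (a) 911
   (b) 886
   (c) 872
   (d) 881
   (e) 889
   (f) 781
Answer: d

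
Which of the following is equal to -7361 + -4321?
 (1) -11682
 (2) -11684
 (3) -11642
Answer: 1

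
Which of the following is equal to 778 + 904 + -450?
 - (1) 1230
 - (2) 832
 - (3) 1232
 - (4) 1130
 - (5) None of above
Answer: 3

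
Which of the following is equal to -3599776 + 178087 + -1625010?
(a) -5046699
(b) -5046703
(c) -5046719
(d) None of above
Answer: a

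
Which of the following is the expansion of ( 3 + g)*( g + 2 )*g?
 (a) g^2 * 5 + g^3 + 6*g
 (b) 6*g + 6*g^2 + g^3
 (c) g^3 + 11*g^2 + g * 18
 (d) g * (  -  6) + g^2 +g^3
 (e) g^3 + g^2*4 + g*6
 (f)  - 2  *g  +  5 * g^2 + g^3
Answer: a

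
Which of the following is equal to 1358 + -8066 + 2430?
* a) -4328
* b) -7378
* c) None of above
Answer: c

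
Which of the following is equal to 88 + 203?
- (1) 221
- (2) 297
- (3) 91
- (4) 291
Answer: 4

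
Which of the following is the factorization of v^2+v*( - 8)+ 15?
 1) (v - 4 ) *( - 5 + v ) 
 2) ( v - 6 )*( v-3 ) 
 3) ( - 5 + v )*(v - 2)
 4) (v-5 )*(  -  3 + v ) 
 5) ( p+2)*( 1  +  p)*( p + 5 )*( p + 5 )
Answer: 4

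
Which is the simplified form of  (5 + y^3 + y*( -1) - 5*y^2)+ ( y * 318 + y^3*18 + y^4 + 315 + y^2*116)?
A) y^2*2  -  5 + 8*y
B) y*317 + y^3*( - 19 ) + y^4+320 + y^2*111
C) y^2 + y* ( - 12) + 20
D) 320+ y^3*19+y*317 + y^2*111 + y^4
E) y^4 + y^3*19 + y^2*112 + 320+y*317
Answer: D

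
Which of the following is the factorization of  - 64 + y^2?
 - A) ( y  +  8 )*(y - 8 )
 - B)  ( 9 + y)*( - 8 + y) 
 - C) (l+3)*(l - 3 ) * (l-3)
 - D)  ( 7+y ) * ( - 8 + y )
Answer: A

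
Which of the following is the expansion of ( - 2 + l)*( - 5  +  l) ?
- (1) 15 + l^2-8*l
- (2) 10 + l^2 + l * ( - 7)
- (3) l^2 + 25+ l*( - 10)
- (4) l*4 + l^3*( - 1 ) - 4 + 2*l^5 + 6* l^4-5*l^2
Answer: 2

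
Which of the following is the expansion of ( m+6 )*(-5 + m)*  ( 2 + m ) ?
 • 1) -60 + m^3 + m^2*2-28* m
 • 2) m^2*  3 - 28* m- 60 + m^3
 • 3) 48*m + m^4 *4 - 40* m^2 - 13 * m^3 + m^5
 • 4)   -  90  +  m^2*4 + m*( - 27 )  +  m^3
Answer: 2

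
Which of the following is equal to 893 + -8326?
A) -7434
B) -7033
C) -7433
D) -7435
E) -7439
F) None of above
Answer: C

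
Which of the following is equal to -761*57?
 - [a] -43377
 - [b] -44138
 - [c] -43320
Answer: a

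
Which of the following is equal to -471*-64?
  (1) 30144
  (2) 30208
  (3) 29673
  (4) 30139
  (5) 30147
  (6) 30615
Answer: 1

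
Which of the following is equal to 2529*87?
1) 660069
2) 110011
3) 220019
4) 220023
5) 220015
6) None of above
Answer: 4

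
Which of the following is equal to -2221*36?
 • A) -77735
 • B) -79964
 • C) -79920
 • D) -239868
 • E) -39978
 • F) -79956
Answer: F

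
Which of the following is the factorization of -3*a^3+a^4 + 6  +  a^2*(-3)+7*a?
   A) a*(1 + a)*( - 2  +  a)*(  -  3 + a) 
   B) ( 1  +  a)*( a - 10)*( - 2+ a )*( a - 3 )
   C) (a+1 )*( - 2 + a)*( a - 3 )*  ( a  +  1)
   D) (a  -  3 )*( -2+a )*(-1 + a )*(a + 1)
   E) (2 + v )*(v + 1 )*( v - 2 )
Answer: C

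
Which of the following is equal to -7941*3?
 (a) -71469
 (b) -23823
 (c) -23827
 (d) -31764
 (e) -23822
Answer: b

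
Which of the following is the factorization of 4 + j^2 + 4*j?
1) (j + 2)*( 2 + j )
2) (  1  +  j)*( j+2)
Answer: 1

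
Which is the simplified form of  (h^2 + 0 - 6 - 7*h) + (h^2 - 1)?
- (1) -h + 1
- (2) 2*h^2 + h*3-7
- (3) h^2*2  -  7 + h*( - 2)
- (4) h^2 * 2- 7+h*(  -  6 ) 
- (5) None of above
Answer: 5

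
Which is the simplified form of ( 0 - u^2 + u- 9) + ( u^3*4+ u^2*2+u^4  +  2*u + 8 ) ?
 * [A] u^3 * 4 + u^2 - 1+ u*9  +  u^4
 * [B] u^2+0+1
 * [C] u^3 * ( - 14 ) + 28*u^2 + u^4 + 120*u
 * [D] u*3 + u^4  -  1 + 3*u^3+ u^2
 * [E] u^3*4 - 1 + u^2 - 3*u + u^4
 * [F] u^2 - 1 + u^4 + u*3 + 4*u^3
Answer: F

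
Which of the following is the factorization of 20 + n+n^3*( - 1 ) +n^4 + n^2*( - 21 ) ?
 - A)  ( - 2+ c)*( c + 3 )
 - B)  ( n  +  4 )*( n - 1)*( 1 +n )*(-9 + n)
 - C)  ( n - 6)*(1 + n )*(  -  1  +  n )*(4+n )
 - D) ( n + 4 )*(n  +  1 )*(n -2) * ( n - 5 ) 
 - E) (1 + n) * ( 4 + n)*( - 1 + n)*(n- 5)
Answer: E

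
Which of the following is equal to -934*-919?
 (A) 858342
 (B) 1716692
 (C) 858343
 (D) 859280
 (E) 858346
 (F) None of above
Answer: E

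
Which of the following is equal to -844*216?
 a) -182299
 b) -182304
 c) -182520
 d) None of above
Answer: b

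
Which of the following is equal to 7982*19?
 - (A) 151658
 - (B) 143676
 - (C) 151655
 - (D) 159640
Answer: A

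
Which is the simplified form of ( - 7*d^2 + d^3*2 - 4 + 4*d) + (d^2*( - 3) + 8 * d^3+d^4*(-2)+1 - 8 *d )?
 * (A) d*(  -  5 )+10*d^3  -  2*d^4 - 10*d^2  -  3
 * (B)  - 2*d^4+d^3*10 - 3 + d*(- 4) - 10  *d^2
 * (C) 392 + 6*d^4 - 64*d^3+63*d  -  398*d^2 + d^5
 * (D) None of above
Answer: B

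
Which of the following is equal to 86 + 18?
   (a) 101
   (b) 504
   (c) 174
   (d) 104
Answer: d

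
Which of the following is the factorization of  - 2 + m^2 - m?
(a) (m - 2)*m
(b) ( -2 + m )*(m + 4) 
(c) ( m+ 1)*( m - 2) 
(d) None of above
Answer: c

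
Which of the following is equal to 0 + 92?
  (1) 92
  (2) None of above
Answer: 1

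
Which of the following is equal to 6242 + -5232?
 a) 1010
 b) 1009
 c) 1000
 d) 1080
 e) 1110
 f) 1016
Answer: a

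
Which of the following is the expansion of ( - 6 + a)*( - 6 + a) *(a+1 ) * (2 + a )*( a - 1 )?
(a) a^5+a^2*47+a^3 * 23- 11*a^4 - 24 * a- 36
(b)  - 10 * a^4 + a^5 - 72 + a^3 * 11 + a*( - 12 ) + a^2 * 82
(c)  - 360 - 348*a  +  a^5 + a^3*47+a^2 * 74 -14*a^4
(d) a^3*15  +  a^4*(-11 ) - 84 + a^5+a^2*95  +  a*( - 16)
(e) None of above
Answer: b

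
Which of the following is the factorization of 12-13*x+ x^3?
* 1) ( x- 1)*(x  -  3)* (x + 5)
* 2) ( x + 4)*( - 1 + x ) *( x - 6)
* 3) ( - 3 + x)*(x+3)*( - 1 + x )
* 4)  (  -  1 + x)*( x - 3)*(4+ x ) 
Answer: 4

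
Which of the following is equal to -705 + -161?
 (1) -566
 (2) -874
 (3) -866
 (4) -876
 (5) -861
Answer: 3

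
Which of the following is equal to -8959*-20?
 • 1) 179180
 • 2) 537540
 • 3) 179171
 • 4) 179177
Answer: 1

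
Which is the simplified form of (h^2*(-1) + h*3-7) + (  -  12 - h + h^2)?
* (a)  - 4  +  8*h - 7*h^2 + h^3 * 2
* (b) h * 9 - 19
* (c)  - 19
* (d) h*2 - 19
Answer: d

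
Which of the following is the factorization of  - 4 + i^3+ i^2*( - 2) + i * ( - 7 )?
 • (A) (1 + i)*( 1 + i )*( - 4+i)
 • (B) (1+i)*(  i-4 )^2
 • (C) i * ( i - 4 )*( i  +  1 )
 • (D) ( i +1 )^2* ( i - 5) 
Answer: A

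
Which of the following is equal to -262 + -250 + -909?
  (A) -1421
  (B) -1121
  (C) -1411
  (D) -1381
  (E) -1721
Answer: A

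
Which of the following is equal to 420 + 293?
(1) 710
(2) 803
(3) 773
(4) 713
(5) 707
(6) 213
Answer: 4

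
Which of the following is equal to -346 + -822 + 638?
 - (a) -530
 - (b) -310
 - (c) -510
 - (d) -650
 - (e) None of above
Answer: a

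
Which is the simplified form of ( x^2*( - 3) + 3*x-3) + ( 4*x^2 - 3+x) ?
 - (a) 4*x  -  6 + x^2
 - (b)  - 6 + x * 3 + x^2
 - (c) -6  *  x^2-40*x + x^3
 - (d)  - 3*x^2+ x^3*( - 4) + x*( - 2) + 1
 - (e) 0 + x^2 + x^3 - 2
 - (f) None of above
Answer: a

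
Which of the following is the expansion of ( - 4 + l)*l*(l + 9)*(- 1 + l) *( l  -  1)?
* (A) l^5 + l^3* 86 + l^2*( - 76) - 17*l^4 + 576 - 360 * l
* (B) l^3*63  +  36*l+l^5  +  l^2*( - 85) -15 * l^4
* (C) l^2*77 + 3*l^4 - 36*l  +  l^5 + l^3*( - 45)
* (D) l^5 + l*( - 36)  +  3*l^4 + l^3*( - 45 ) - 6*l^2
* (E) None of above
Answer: C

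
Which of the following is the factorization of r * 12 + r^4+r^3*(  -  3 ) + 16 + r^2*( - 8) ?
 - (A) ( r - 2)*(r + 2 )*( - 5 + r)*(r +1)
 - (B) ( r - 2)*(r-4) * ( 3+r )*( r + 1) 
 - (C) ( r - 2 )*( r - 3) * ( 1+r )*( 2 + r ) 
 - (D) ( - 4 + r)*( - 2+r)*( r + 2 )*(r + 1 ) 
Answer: D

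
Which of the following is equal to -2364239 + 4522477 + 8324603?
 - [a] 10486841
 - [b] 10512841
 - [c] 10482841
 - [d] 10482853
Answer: c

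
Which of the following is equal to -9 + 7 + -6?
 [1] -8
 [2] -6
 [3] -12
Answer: 1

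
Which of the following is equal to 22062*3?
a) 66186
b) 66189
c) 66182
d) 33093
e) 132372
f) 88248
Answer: a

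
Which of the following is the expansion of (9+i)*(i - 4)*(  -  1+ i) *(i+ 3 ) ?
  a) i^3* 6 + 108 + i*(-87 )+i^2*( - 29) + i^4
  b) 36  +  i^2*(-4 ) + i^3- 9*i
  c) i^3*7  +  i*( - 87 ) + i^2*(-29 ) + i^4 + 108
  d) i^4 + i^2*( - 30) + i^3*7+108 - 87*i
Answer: c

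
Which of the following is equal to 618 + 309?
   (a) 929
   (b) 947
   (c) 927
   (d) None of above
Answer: c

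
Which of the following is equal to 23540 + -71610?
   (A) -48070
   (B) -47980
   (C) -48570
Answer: A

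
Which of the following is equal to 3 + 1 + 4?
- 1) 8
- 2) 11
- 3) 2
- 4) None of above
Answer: 1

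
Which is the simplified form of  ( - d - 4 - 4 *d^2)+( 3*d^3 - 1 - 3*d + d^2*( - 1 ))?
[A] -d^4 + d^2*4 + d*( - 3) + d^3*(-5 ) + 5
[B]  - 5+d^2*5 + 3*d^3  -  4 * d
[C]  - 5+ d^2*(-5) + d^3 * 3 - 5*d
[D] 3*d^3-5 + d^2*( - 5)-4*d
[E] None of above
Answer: D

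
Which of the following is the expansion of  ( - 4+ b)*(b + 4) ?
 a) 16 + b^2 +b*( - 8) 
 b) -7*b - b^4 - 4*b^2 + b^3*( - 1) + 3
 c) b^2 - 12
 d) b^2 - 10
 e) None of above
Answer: e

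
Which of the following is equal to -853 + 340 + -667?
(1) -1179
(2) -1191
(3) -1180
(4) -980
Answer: 3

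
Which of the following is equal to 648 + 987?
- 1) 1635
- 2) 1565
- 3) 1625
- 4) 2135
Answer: 1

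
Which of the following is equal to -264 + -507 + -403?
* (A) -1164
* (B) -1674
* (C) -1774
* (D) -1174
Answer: D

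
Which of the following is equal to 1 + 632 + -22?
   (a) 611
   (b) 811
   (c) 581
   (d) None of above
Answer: a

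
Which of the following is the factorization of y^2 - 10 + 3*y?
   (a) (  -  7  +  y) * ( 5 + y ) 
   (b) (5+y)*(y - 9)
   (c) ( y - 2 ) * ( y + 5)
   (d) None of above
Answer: c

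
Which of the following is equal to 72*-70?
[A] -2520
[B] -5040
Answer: B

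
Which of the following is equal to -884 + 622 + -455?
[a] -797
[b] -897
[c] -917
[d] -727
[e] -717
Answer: e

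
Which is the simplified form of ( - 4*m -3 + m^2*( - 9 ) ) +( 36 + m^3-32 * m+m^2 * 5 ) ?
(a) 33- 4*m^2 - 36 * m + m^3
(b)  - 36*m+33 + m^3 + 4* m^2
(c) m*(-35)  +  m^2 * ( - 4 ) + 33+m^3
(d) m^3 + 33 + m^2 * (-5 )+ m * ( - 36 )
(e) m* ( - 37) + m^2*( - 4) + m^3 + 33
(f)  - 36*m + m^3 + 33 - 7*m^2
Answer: a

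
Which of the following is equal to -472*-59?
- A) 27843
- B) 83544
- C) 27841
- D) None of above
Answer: D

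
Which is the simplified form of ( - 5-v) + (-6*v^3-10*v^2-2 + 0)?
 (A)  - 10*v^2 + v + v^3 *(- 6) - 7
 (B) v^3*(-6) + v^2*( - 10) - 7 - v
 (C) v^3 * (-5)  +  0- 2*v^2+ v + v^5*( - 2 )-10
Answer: B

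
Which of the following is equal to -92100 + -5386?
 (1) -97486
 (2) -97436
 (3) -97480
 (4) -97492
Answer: 1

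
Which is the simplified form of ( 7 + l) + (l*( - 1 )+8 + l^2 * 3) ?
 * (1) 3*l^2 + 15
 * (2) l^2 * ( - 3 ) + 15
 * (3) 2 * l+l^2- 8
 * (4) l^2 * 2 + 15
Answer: 1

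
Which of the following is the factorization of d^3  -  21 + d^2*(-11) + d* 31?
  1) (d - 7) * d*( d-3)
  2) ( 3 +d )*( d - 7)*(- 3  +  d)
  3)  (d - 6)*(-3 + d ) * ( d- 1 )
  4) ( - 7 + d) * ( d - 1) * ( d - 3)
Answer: 4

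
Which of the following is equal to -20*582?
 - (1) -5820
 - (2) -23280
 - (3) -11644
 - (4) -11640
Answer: 4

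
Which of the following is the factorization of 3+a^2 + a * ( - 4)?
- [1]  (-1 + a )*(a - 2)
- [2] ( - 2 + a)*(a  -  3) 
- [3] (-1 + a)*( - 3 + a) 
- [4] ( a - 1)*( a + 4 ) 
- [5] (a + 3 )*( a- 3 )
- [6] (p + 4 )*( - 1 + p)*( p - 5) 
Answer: 3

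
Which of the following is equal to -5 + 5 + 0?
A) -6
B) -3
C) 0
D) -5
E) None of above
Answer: C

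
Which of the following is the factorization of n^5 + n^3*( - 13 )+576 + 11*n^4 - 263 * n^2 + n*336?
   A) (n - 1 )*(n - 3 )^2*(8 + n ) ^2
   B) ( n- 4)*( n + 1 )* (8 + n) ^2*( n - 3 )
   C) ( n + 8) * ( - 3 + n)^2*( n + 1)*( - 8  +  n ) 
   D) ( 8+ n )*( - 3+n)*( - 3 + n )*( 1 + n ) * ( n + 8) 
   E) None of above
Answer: D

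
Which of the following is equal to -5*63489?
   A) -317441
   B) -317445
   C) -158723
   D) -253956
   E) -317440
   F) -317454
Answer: B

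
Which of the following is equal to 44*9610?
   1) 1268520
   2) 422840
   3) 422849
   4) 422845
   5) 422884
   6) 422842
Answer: 2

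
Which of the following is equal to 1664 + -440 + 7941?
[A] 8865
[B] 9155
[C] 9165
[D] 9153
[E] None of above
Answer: C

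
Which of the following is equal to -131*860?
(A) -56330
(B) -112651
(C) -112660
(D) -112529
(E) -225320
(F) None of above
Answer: C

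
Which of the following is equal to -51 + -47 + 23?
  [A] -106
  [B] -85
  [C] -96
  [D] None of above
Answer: D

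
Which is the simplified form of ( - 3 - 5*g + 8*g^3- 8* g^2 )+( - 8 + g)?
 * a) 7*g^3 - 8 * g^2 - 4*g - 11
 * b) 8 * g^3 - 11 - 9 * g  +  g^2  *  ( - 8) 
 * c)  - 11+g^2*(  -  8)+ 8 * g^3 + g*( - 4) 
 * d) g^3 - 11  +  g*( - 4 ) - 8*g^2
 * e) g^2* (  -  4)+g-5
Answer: c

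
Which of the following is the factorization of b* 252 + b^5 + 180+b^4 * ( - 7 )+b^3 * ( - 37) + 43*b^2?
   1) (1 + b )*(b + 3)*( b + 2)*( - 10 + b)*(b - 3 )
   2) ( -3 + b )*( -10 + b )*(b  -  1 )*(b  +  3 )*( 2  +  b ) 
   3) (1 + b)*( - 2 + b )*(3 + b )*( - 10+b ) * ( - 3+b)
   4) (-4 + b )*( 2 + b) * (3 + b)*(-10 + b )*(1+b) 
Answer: 1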